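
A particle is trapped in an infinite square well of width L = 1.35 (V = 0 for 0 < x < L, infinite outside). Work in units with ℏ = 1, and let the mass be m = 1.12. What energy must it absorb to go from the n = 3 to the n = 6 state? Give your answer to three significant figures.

ΔE = 65.3

E_n = n²π²ℏ²/(2mL²), so ΔE = (6² − 3²) π²ℏ²/(2mL²).
ΔE = 27 × π² / (2 × 1.12 × 1.35²) = 65.28.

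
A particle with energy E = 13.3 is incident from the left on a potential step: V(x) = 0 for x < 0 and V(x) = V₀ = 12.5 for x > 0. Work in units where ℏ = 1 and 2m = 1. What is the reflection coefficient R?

R = 0.367

The wavenumbers are k₁ = √(2mE)/ℏ = 3.647 on the left and k₂ = √(2m(E − V₀))/ℏ = 0.8944 on the right.
Matching ψ and ψ′ at x = 0 gives r = (k₁ − k₂)/(k₁ + k₂), so R = r² = 0.3674 and T = 1 − R = 0.6326.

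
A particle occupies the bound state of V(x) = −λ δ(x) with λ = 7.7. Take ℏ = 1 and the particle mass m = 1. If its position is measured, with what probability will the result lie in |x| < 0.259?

P = 0.981

The normalised bound state is ψ = √κ e^{−κ|x|} with κ = mλ/ℏ² = 7.700.
P(|x| < d) = ∫_{−d}^{d} κ e^{−2κ|x|} dx = 1 − e^{−2κd} = 1 − e^{−3.989} = 0.9815.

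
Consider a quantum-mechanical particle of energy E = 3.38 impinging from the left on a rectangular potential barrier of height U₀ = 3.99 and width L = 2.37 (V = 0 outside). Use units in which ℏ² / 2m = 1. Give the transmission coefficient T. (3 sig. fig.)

E < U₀: inside the barrier ψ ∝ e^{±κx} with κ = √(2m(U₀ − E))/ℏ = 0.7810.
κL = 1.851, sinh(κL) = 3.105.
Matching ψ, ψ′ at both faces gives T = [1 + U₀² sinh²(κL) / (4E(U₀ − E))]⁻¹ = 1/19.61 = 0.0510.

T = 0.0510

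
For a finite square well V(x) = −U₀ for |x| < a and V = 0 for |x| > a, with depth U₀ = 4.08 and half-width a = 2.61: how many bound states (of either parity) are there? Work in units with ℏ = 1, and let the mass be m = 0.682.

The dimensionless depth is z₀ = a√(2mU₀)/ℏ = 2.61 × √(5.565) = 6.157.
The even/odd transcendental equations gain one root per π/2 in z₀, giving N = 1 + ⌊2z₀/π⌋ = 1 + ⌊3.920⌋ = 4.

N = 4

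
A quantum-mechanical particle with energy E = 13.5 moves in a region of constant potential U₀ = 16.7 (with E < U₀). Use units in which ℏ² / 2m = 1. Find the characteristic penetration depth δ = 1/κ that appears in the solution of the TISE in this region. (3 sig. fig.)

δ = 0.559

Since E < U₀ the TISE in this region is ψ'' = κ²ψ with κ = √(2m(U₀ − E))/ℏ.
κ = √(2 × 0.5 × 3.2) = 1.789. The penetration depth is δ = 1/κ = 0.559.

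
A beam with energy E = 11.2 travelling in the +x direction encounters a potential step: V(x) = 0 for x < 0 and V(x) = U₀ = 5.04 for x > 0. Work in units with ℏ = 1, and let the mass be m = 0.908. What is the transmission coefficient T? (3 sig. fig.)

T = 0.978

The wavenumbers are k₁ = √(2mE)/ℏ = 4.510 on the left and k₂ = √(2m(E − U₀))/ℏ = 3.345 on the right.
Matching ψ and ψ′ at x = 0 gives r = (k₁ − k₂)/(k₁ + k₂), so R = r² = 0.02201 and T = 1 − R = 0.9780.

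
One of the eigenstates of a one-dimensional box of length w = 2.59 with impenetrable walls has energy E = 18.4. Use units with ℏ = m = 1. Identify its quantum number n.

From E_n = n²π²ℏ²/(2mw²) invert to n = √(2mw²E)/(πℏ).
n = (2.59/π) × √(2 × 1 × 18.4) = 5.001 → n = 5.

n = 5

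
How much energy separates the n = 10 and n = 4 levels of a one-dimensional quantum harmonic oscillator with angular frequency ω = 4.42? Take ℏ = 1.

ΔE = 26.5

E_n = ℏω(n + ½), so ΔE = (10 − 4) ℏω = 6 × 4.42 = 26.52.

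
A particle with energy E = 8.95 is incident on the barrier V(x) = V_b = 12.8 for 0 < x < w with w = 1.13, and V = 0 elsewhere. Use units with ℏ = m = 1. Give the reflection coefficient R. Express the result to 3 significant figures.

E < V_b: inside the barrier ψ ∝ e^{±κx} with κ = √(2m(V_b − E))/ℏ = 2.775.
κw = 3.136, sinh(κw) = 11.48.
Matching ψ, ψ′ at both faces gives T = [1 + V_b² sinh²(κw) / (4E(V_b − E))]⁻¹ = 1/157.7 = 0.00634.
R = 1 − T = 0.994.

R = 0.994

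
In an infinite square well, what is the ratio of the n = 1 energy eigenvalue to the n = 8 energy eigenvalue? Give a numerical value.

0.015625

E_n = n²π²ℏ²/(2mL²) so the ratio is n₂²/n₁² = 1/64 = 0.015625.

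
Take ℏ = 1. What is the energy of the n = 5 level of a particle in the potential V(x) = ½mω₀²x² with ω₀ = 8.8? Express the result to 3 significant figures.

Using E_n = (n + ½)ℏω₀: E_5 = 5.5 × 8.8 = 48.40.

E = 48.4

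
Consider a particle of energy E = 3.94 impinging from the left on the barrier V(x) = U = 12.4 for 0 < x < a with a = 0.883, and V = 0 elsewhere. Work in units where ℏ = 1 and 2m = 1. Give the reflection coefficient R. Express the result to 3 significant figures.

E < U: inside the barrier ψ ∝ e^{±κx} with κ = √(2m(U − E))/ℏ = 2.909.
κa = 2.568, sinh(κa) = 6.483.
Matching ψ, ψ′ at both faces gives T = [1 + U² sinh²(κa) / (4E(U − E))]⁻¹ = 1/49.48 = 0.0202.
R = 1 − T = 0.980.

R = 0.980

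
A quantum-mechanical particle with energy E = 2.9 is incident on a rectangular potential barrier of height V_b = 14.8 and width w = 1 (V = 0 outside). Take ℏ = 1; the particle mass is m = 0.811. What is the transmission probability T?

Since E < V_b the interior solution is evanescent with decay constant κ = √(2m(V_b − E))/ℏ = 4.393.
κw = 4.393, sinh(κw) = 40.45.
Matching ψ, ψ′ at both faces gives T = [1 + V_b² sinh²(κw) / (4E(V_b − E))]⁻¹ = 1/2597 = 0.000385.

T = 0.000385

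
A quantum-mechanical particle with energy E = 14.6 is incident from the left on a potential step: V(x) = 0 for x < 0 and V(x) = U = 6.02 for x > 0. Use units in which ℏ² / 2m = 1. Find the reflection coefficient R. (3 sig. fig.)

On each side the TISE gives plane waves with k = √(2m(E − V))/ℏ: k₁ = √(2·½·14.6) = 3.821, k₂ = √(2·½·8.58) = 2.929.
Continuity of ψ and ψ′ at the step yields the reflection amplitude r = (k₁ − k₂)/(k₁ + k₂) = 0.1321; thus R = |r|² = 0.01746, T = 0.9825.

R = 0.0175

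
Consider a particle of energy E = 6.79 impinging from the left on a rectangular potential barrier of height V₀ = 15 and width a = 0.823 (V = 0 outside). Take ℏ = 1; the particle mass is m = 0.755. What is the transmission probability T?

T = 0.0120

E < V₀: inside the barrier ψ ∝ e^{±κx} with κ = √(2m(V₀ − E))/ℏ = 3.521.
κa = 2.898, sinh(κa) = 9.039.
Matching ψ, ψ′ at both faces gives T = [1 + V₀² sinh²(κa) / (4E(V₀ − E))]⁻¹ = 1/83.44 = 0.0120.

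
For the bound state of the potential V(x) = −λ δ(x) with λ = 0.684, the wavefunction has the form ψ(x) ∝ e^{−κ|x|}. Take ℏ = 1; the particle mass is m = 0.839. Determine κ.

κ = 0.574

Integrating the TISE across x = 0 gives the cusp condition ψ'(0⁺) − ψ'(0⁻) = −(2mλ/ℏ²)ψ(0).
With ψ ∝ e^{−κ|x|} this yields −2κ = −2mλ/ℏ², so κ = mλ/ℏ² = 0.5739.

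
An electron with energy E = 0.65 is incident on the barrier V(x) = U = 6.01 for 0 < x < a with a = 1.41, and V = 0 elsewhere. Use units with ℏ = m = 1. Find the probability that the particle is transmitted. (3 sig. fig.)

Since E < U the interior solution is evanescent with decay constant κ = √(2m(U − E))/ℏ = 3.274.
κa = 4.617, sinh(κa) = 50.57.
Matching ψ, ψ′ at both faces gives T = [1 + U² sinh²(κa) / (4E(U − E))]⁻¹ = 1/6628 = 0.000151.

T = 0.000151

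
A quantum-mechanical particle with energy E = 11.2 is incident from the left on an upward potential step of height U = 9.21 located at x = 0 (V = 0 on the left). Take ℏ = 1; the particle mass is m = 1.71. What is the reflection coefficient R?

R = 0.166

On each side the TISE gives plane waves with k = √(2m(E − V))/ℏ: k₁ = √(2·1.71·11.2) = 6.189, k₂ = √(2·1.71·1.99) = 2.609.
Matching ψ and ψ′ at x = 0 gives r = (k₁ − k₂)/(k₁ + k₂), so R = r² = 0.1656 and T = 1 − R = 0.8344.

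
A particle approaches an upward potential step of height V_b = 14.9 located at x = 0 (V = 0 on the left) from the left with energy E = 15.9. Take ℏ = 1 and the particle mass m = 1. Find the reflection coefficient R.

R = 0.359

On each side the TISE gives plane waves with k = √(2m(E − V))/ℏ: k₁ = √(2·1·15.9) = 5.639, k₂ = √(2·1·1) = 1.414.
Continuity of ψ and ψ′ at the step yields the reflection amplitude r = (k₁ − k₂)/(k₁ + k₂) = 0.5990; thus R = |r|² = 0.3588, T = 0.6412.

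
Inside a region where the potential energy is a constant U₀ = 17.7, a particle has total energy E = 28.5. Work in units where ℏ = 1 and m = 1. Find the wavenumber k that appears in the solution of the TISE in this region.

With E > U₀ the solution is oscillatory, ψ ∝ e^{±ikx} with k = √(2m(E − U₀))/ℏ.
k = √(2 × 1 × 10.8) = 4.648.

k = 4.65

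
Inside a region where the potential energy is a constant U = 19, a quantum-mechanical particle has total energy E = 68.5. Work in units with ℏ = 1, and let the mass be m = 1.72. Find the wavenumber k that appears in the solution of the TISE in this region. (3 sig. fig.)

With E > U the solution is oscillatory, ψ ∝ e^{±ikx} with k = √(2m(E − U))/ℏ.
k = √(2 × 1.72 × 49.5) = 13.05.

k = 13.0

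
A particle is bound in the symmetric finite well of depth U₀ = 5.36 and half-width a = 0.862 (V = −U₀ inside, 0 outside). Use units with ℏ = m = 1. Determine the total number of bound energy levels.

N = 2

Define the well-strength parameter z₀ = (a/ℏ)√(2mU₀) = 0.862 × √(2·1·5.36) = 2.822.
The even/odd transcendental equations gain one root per π/2 in z₀, giving N = 1 + ⌊2z₀/π⌋ = 1 + ⌊1.797⌋ = 2.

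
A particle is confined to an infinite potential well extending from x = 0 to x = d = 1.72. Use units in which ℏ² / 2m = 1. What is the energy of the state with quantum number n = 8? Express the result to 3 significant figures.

E = 214

Requiring ψ(0) = ψ(d) = 0 quantises k = nπ/d, hence E_n = ℏ²k²/2m = n²π²ℏ²/(2md²).
E_8 = 8² × π² / (2 × 0.5 × 1.72²) = 213.5.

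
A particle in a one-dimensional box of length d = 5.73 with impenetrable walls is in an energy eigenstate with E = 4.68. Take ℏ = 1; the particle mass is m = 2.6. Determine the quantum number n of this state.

n = 9

From E_n = n²π²ℏ²/(2md²) invert to n = √(2md²E)/(πℏ).
n = (5.73/π) × √(2 × 2.6 × 4.68) = 8.998 → n = 9.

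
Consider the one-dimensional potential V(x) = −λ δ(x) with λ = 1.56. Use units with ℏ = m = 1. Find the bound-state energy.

For x ≠ 0 the bound state is ψ ∝ e^{−κ|x|}; integrating the TISE across the delta gives the cusp condition 2κ = 2mλ/ℏ², so κ = 1.560.
Then E = −ℏ²κ²/(2m) = −mλ²/(2ℏ²) = -1.217.

E = -1.22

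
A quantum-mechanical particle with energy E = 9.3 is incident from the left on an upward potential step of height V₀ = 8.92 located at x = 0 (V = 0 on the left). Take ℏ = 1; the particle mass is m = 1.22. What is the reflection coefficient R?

On each side the TISE gives plane waves with k = √(2m(E − V))/ℏ: k₁ = √(2·1.22·9.3) = 4.764, k₂ = √(2·1.22·0.38) = 0.9629.
Continuity of ψ and ψ′ at the step yields the reflection amplitude r = (k₁ − k₂)/(k₁ + k₂) = 0.6637; thus R = |r|² = 0.4405, T = 0.5595.

R = 0.440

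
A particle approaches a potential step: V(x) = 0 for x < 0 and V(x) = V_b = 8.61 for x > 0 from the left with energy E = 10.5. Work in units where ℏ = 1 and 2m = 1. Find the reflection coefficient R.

On each side the TISE gives plane waves with k = √(2m(E − V))/ℏ: k₁ = √(2·½·10.5) = 3.240, k₂ = √(2·½·1.89) = 1.375.
Continuity of ψ and ψ′ at the step yields the reflection amplitude r = (k₁ − k₂)/(k₁ + k₂) = 0.4042; thus R = |r|² = 0.1634, T = 0.8366.

R = 0.163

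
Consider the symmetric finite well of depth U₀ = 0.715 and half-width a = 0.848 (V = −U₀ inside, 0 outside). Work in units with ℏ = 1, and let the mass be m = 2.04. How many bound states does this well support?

The dimensionless depth is z₀ = a√(2mU₀)/ℏ = 0.848 × √(2.917) = 1.448.
The even/odd transcendental equations gain one root per π/2 in z₀, giving N = 1 + ⌊2z₀/π⌋ = 1 + ⌊0.9221⌋ = 1.

N = 1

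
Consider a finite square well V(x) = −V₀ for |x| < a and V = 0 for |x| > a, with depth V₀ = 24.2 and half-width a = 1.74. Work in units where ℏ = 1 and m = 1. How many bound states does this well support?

N = 8

The dimensionless depth is z₀ = a√(2mV₀)/ℏ = 1.74 × √(48.40) = 12.11.
The even/odd transcendental equations gain one root per π/2 in z₀, giving N = 1 + ⌊2z₀/π⌋ = 1 + ⌊7.706⌋ = 8.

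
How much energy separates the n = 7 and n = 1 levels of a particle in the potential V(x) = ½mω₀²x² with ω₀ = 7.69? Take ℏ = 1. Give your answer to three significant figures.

E_n = ℏω₀(n + ½), so ΔE = (7 − 1) ℏω₀ = 6 × 7.69 = 46.14.

ΔE = 46.1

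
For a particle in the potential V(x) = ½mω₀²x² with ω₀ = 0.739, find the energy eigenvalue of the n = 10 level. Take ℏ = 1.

E = 7.76

Using E_n = (n + ½)ℏω₀: E_10 = 10.5 × 0.739 = 7.760.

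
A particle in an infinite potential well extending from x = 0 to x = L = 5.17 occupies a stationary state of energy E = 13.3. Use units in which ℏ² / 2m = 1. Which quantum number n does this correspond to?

n = 6

From E_n = n²π²ℏ²/(2mL²) invert to n = √(2mL²E)/(πℏ).
n = (5.17/π) × √(2 × 0.5 × 13.3) = 6.002 → n = 6.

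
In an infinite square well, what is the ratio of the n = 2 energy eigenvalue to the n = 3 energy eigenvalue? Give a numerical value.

0.444444

Since E_n ∝ n², the ratio is (2/3)² = 0.444444.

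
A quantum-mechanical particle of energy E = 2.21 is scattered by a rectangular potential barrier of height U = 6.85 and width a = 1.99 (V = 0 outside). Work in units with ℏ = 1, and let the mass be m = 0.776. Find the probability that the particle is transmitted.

E < U: inside the barrier ψ ∝ e^{±κx} with κ = √(2m(U − E))/ℏ = 2.684.
κa = 5.340, sinh(κa) = 104.3.
Matching ψ, ψ′ at both faces gives T = [1 + U² sinh²(κa) / (4E(U − E))]⁻¹ = 1/12440 = 0.0000804.

T = 0.0000804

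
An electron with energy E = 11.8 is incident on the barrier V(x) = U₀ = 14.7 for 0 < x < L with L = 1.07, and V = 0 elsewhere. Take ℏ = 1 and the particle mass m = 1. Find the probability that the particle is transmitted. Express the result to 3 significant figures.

Since E < U₀ the interior solution is evanescent with decay constant κ = √(2m(U₀ − E))/ℏ = 2.408.
κL = 2.577, sinh(κL) = 6.540.
The exact tunnelling result is T⁻¹ = 1 + U₀² sinh²(κL) / [4E(U₀ − E)] = 68.53, so T = 0.0146.

T = 0.0146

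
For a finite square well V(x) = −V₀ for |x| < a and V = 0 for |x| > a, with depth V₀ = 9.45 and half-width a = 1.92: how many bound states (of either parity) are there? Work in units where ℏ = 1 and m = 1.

Define the well-strength parameter z₀ = (a/ℏ)√(2mV₀) = 1.92 × √(2·1·9.45) = 8.347.
The even/odd transcendental equations gain one root per π/2 in z₀, giving N = 1 + ⌊2z₀/π⌋ = 1 + ⌊5.314⌋ = 6.

N = 6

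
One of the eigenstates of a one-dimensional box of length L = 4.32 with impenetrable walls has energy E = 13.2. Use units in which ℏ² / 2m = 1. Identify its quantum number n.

n = 5

For an infinite well E_n = n²π²ℏ²/(2mL²), so n = (L/πℏ)√(2mE).
n = (4.32/π) × √(2 × 0.5 × 13.2) = 4.996 → n = 5.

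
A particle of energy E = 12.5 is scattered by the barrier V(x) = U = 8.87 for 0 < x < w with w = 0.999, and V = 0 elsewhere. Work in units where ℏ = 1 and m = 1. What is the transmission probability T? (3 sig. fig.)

T = 0.924

E > U: inside the barrier k₂ = √(2m(E − U))/ℏ = 2.694, k₂w = 2.692.
Matching at both interfaces gives T⁻¹ = 1 + U² sin²(k₂w) / [4E(E − U)] = 1.082, hence T = 0.924.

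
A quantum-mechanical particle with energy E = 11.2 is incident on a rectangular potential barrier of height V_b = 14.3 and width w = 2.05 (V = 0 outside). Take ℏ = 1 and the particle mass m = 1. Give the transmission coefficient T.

Since E < V_b the interior solution is evanescent with decay constant κ = √(2m(V_b − E))/ℏ = 2.490.
κw = 5.104, sinh(κw) = 82.37.
Matching ψ, ψ′ at both faces gives T = [1 + V_b² sinh²(κw) / (4E(V_b − E))]⁻¹ = 1/9992 = 0.000100.

T = 0.000100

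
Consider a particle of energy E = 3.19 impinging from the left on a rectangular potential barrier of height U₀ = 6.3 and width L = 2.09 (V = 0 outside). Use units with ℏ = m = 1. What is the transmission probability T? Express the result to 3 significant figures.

Since E < U₀ the interior solution is evanescent with decay constant κ = √(2m(U₀ − E))/ℏ = 2.494.
κL = 5.212, sinh(κL) = 91.77.
Matching ψ, ψ′ at both faces gives T = [1 + U₀² sinh²(κL) / (4E(U₀ − E))]⁻¹ = 1/8424 = 0.000119.

T = 0.000119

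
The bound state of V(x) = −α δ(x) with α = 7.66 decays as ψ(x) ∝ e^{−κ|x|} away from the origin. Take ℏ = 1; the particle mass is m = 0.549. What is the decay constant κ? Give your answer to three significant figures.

Integrate −(ℏ²/2m)ψ'' − αδ(x)ψ = Eψ from −ε to +ε: the ψ'' term gives ψ'(0⁺) − ψ'(0⁻) and the δ term gives −(2mα/ℏ²)ψ(0).
With ψ ∝ e^{−κ|x|} this yields −2κ = −2mα/ℏ², so κ = mα/ℏ² = 4.205.

κ = 4.21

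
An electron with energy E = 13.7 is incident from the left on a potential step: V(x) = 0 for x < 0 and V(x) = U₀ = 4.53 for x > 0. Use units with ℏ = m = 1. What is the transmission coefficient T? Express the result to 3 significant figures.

On each side the TISE gives plane waves with k = √(2m(E − V))/ℏ: k₁ = √(2·1·13.7) = 5.235, k₂ = √(2·1·9.17) = 4.283.
Continuity of ψ and ψ′ at the step yields the reflection amplitude r = (k₁ − k₂)/(k₁ + k₂) = 0.1000; thus R = |r|² = 0.01001, T = 0.9900.

T = 0.990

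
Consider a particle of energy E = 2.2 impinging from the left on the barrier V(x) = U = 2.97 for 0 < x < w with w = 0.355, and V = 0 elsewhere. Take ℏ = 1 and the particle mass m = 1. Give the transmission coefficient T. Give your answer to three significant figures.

E < U: inside the barrier ψ ∝ e^{±κx} with κ = √(2m(U − E))/ℏ = 1.241.
κw = 0.4405, sinh(κw) = 0.4549.
Matching ψ, ψ′ at both faces gives T = [1 + U² sinh²(κw) / (4E(U − E))]⁻¹ = 1/1.269 = 0.788.

T = 0.788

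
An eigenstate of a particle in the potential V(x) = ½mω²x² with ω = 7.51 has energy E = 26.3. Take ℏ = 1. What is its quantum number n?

n = 3

E_n = ℏω(n + ½) ⇒ n = E/(ℏω) − ½ = 26.3/7.51 − 0.5 = 3.002 → n = 3.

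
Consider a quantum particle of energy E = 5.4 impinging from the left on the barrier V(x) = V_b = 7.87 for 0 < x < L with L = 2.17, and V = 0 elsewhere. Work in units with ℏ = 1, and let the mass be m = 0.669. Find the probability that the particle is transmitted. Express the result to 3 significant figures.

E < V_b: inside the barrier ψ ∝ e^{±κx} with κ = √(2m(V_b − E))/ℏ = 1.818.
κL = 3.945, sinh(κL) = 25.83.
Matching ψ, ψ′ at both faces gives T = [1 + V_b² sinh²(κL) / (4E(V_b − E))]⁻¹ = 1/775.3 = 0.00129.

T = 0.00129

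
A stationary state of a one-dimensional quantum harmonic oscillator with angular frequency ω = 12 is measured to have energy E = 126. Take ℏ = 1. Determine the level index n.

n = 10

Invert E_n = (n + ½)ℏω: n = E/ℏω − ½ = 10.000, so n = 10.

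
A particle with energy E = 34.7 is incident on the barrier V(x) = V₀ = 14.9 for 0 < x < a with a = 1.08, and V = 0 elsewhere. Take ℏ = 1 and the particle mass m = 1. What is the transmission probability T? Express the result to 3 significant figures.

T = 0.981

E > V₀: inside the barrier k₂ = √(2m(E − V₀))/ℏ = 6.293, k₂a = 6.796.
Matching at both interfaces gives T⁻¹ = 1 + V₀² sin²(k₂a) / [4E(E − V₀)] = 1.019, hence T = 0.981.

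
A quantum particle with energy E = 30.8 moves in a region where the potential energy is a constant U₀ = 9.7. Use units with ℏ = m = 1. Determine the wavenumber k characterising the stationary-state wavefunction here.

k = 6.50

With E > U₀ the solution is oscillatory, ψ ∝ e^{±ikx} with k = √(2m(E − U₀))/ℏ.
k = √(2 × 1 × 21.1) = 6.496.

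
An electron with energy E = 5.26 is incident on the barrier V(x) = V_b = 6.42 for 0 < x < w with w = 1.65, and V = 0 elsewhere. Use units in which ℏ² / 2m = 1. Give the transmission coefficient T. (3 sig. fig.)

T = 0.0670

Since E < V_b the interior solution is evanescent with decay constant κ = √(2m(V_b − E))/ℏ = 1.077.
κw = 1.777, sinh(κw) = 2.872.
The exact tunnelling result is T⁻¹ = 1 + V_b² sinh²(κw) / [4E(V_b − E)] = 14.93, so T = 0.0670.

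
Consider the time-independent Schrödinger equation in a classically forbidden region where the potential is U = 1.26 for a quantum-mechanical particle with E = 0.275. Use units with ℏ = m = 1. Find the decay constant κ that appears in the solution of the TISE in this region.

Since E < U the TISE in this region is ψ'' = κ²ψ with κ = √(2m(U − E))/ℏ.
κ = √(2 × 1 × 0.985) = 1.404.

κ = 1.40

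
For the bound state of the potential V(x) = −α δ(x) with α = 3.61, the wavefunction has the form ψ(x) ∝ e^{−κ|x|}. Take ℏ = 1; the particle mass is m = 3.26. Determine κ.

κ = 11.8

Integrating the TISE across x = 0 gives the cusp condition ψ'(0⁺) − ψ'(0⁻) = −(2mα/ℏ²)ψ(0).
With ψ ∝ e^{−κ|x|} this yields −2κ = −2mα/ℏ², so κ = mα/ℏ² = 11.77.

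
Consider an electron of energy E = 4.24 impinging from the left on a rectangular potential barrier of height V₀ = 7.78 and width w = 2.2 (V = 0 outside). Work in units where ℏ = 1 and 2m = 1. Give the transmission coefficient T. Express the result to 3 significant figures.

Since E < V₀ the interior solution is evanescent with decay constant κ = √(2m(V₀ − E))/ℏ = 1.881.
κw = 4.139, sinh(κw) = 31.37.
Matching ψ, ψ′ at both faces gives T = [1 + V₀² sinh²(κw) / (4E(V₀ − E))]⁻¹ = 1/993.2 = 0.00101.

T = 0.00101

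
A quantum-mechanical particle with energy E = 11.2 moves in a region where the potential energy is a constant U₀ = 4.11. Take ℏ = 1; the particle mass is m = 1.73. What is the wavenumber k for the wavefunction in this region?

With E > U₀ the solution is oscillatory, ψ ∝ e^{±ikx} with k = √(2m(E − U₀))/ℏ.
k = √(2 × 1.73 × 7.09) = 4.953.

k = 4.95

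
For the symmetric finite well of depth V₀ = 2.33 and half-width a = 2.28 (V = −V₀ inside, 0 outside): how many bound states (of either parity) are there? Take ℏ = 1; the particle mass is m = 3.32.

N = 6

The dimensionless depth is z₀ = a√(2mV₀)/ℏ = 2.28 × √(15.47) = 8.968.
The even/odd transcendental equations gain one root per π/2 in z₀, giving N = 1 + ⌊2z₀/π⌋ = 1 + ⌊5.709⌋ = 6.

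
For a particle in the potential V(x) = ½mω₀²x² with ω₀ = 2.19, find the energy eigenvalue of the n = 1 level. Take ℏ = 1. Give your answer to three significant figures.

E = 3.29

The oscillator eigenvalues are E_n = ℏω₀(n + ½), so E_1 = 2.19 × 1.5 = 3.285.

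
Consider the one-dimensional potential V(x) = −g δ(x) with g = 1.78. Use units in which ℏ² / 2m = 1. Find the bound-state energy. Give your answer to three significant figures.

The bound state is ψ(x) = √κ e^{−κ|x|}. The derivative jump ψ'(0⁺) − ψ'(0⁻) = −(2mg/ℏ²)ψ(0) fixes κ = mg/ℏ² = 0.8900.
Then E = −ℏ²κ²/(2m) = −mg²/(2ℏ²) = -0.7921.

E = -0.792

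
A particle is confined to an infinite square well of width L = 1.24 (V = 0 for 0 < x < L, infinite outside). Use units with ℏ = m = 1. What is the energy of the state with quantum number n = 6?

E = 116

Requiring ψ(0) = ψ(L) = 0 quantises k = nπ/L, hence E_n = ℏ²k²/2m = n²π²ℏ²/(2mL²).
E_6 = 6² × π² / (2 × 1 × 1.24²) = 115.5.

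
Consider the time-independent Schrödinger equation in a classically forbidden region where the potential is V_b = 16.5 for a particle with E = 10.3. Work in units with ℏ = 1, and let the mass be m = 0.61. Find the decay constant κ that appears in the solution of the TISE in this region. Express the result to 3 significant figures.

κ = 2.75

Since E < V_b the TISE in this region is ψ'' = κ²ψ with κ = √(2m(V_b − E))/ℏ.
κ = √(2 × 0.61 × 6.2) = 2.750.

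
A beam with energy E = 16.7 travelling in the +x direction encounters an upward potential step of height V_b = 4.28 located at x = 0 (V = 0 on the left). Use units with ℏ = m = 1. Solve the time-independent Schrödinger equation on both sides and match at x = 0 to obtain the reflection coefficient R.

R = 0.00546

On each side the TISE gives plane waves with k = √(2m(E − V))/ℏ: k₁ = √(2·1·16.7) = 5.779, k₂ = √(2·1·12.42) = 4.984.
Matching ψ and ψ′ at x = 0 gives r = (k₁ − k₂)/(k₁ + k₂), so R = r² = 0.005460 and T = 1 − R = 0.9945.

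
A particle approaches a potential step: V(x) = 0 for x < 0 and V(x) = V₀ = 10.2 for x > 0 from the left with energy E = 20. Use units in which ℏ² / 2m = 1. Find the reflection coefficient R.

The wavenumbers are k₁ = √(2mE)/ℏ = 4.472 on the left and k₂ = √(2m(E − V₀))/ℏ = 3.130 on the right.
Matching ψ and ψ′ at x = 0 gives r = (k₁ − k₂)/(k₁ + k₂), so R = r² = 0.03114 and T = 1 − R = 0.9689.

R = 0.0311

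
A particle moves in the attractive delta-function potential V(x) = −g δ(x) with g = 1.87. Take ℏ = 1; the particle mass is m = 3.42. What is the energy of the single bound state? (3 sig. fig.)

E = -5.98

The bound state is ψ(x) = √κ e^{−κ|x|}. The derivative jump ψ'(0⁺) − ψ'(0⁻) = −(2mg/ℏ²)ψ(0) fixes κ = mg/ℏ² = 6.395.
Then E = −ℏ²κ²/(2m) = −mg²/(2ℏ²) = -5.980.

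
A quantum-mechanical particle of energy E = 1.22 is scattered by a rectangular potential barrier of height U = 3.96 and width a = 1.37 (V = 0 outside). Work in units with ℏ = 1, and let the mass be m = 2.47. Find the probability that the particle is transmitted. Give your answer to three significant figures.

T = 0.000143

Since E < U the interior solution is evanescent with decay constant κ = √(2m(U − E))/ℏ = 3.679.
κa = 5.040, sinh(κa) = 77.26.
Matching ψ, ψ′ at both faces gives T = [1 + U² sinh²(κa) / (4E(U − E))]⁻¹ = 1/7001 = 0.000143.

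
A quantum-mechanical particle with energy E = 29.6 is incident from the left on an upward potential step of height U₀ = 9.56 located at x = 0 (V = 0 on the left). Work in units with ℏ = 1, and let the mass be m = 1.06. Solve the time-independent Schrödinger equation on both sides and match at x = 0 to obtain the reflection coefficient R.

R = 0.00945

On each side the TISE gives plane waves with k = √(2m(E − V))/ℏ: k₁ = √(2·1.06·29.6) = 7.922, k₂ = √(2·1.06·20.04) = 6.518.
Matching ψ and ψ′ at x = 0 gives r = (k₁ − k₂)/(k₁ + k₂), so R = r² = 0.009448 and T = 1 − R = 0.9906.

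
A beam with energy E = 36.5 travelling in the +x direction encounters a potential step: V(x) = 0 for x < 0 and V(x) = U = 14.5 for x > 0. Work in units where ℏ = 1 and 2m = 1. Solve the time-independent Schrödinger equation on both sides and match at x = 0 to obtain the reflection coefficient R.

R = 0.0158

On each side the TISE gives plane waves with k = √(2m(E − V))/ℏ: k₁ = √(2·½·36.5) = 6.042, k₂ = √(2·½·22) = 4.690.
Matching ψ and ψ′ at x = 0 gives r = (k₁ − k₂)/(k₁ + k₂), so R = r² = 0.01585 and T = 1 − R = 0.9842.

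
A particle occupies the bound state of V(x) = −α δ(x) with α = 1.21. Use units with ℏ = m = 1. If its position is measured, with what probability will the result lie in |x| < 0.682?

The normalised bound state is ψ = √κ e^{−κ|x|} with κ = mα/ℏ² = 1.210.
P(|x| < d) = ∫_{−d}^{d} κ e^{−2κ|x|} dx = 1 − e^{−2κd} = 1 − e^{−1.650} = 0.8080.

P = 0.808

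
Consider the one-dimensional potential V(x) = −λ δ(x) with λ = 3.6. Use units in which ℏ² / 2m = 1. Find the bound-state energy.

E = -3.24

For x ≠ 0 the bound state is ψ ∝ e^{−κ|x|}; integrating the TISE across the delta gives the cusp condition 2κ = 2mλ/ℏ², so κ = 1.800.
Then E = −ℏ²κ²/(2m) = −mλ²/(2ℏ²) = -3.240.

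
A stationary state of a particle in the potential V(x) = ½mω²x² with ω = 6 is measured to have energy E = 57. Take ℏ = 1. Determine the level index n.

Invert E_n = (n + ½)ℏω: n = E/ℏω − ½ = 9.000, so n = 9.

n = 9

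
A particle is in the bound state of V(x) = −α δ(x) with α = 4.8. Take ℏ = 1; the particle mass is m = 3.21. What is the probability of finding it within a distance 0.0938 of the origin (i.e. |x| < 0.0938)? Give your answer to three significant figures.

P = 0.944

The normalised bound state is ψ = √κ e^{−κ|x|} with κ = mα/ℏ² = 15.41.
P(|x| < d) = ∫_{−d}^{d} κ e^{−2κ|x|} dx = 1 − e^{−2κd} = 1 − e^{−2.891} = 0.9445.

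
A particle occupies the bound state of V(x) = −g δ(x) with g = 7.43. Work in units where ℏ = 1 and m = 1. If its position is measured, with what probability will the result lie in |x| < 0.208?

The normalised bound state is ψ = √κ e^{−κ|x|} with κ = mg/ℏ² = 7.430.
P(|x| < d) = ∫_{−d}^{d} κ e^{−2κ|x|} dx = 1 − e^{−2κd} = 1 − e^{−3.091} = 0.9545.

P = 0.955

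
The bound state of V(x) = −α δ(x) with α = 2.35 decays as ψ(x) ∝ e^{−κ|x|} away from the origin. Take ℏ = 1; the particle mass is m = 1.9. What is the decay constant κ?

Integrate −(ℏ²/2m)ψ'' − αδ(x)ψ = Eψ from −ε to +ε: the ψ'' term gives ψ'(0⁺) − ψ'(0⁻) and the δ term gives −(2mα/ℏ²)ψ(0).
With ψ ∝ e^{−κ|x|} this yields −2κ = −2mα/ℏ², so κ = mα/ℏ² = 4.465.

κ = 4.47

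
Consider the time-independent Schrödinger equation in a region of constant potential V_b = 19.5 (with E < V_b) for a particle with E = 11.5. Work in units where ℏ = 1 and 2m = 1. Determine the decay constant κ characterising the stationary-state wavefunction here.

κ = 2.83

Since E < V_b the TISE in this region is ψ'' = κ²ψ with κ = √(2m(V_b − E))/ℏ.
κ = √(2 × 0.5 × 8) = 2.828.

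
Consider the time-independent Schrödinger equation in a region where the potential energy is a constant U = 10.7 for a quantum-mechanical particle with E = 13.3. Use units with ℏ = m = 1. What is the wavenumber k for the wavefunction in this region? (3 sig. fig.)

k = 2.28

With E > U the solution is oscillatory, ψ ∝ e^{±ikx} with k = √(2m(E − U))/ℏ.
k = √(2 × 1 × 2.6) = 2.280.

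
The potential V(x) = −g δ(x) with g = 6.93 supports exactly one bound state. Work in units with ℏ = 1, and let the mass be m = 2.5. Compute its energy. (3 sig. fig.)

E = -60.0

The bound state is ψ(x) = √κ e^{−κ|x|}. The derivative jump ψ'(0⁺) − ψ'(0⁻) = −(2mg/ℏ²)ψ(0) fixes κ = mg/ℏ² = 17.33.
Then E = −ℏ²κ²/(2m) = −mg²/(2ℏ²) = -60.03.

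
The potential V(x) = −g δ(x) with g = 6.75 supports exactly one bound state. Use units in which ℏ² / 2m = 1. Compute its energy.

The bound state is ψ(x) = √κ e^{−κ|x|}. The derivative jump ψ'(0⁺) − ψ'(0⁻) = −(2mg/ℏ²)ψ(0) fixes κ = mg/ℏ² = 3.375.
Then E = −ℏ²κ²/(2m) = −mg²/(2ℏ²) = -11.39.

E = -11.4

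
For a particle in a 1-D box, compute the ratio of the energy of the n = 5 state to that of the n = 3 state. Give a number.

Since E_n ∝ n², the ratio is (5/3)² = 2.77778.

2.77778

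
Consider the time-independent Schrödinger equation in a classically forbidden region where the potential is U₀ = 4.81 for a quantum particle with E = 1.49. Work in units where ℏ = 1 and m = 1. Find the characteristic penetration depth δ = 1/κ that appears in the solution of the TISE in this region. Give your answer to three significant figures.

Since E < U₀ the TISE in this region is ψ'' = κ²ψ with κ = √(2m(U₀ − E))/ℏ.
κ = √(2 × 1 × 3.32) = 2.577. The penetration depth is δ = 1/κ = 0.388.

δ = 0.388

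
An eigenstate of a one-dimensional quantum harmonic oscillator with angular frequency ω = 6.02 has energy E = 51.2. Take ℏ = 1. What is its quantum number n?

n = 8

E_n = ℏω(n + ½) ⇒ n = E/(ℏω) − ½ = 51.2/6.02 − 0.5 = 8.005 → n = 8.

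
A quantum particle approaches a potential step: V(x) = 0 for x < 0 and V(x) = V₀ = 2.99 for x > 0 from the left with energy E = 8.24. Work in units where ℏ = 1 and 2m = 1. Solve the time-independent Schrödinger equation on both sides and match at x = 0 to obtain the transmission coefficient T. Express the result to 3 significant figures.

On each side the TISE gives plane waves with k = √(2m(E − V))/ℏ: k₁ = √(2·½·8.24) = 2.871, k₂ = √(2·½·5.25) = 2.291.
Continuity of ψ and ψ′ at the step yields the reflection amplitude r = (k₁ − k₂)/(k₁ + k₂) = 0.1122; thus R = |r|² = 0.01259, T = 0.9874.

T = 0.987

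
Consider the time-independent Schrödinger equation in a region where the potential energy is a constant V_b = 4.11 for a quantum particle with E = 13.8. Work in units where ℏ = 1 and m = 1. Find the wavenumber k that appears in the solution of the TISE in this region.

k = 4.40

With E > V_b the solution is oscillatory, ψ ∝ e^{±ikx} with k = √(2m(E − V_b))/ℏ.
k = √(2 × 1 × 9.69) = 4.402.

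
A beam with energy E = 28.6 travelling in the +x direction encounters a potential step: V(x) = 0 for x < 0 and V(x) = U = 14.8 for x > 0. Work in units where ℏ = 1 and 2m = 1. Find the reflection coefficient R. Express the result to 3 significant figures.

R = 0.0325

The wavenumbers are k₁ = √(2mE)/ℏ = 5.348 on the left and k₂ = √(2m(E − U))/ℏ = 3.715 on the right.
Continuity of ψ and ψ′ at the step yields the reflection amplitude r = (k₁ − k₂)/(k₁ + k₂) = 0.1802; thus R = |r|² = 0.03247, T = 0.9675.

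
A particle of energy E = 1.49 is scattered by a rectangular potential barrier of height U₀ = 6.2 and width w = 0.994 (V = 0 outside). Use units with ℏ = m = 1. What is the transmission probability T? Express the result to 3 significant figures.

E < U₀: inside the barrier ψ ∝ e^{±κx} with κ = √(2m(U₀ − E))/ℏ = 3.069.
κw = 3.051, sinh(κw) = 10.54.
Matching ψ, ψ′ at both faces gives T = [1 + U₀² sinh²(κw) / (4E(U₀ − E))]⁻¹ = 1/153.2 = 0.00653.

T = 0.00653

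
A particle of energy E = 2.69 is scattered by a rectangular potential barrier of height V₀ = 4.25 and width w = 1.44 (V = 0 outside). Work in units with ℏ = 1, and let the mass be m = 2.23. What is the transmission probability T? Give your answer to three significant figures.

T = 0.00186

E < V₀: inside the barrier ψ ∝ e^{±κx} with κ = √(2m(V₀ − E))/ℏ = 2.638.
κw = 3.798, sinh(κw) = 22.30.
Matching ψ, ψ′ at both faces gives T = [1 + V₀² sinh²(κw) / (4E(V₀ − E))]⁻¹ = 1/536.2 = 0.00186.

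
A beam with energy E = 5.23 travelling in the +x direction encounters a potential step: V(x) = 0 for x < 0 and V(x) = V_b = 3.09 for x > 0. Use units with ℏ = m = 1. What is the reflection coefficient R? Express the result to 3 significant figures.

R = 0.0483

The wavenumbers are k₁ = √(2mE)/ℏ = 3.234 on the left and k₂ = √(2m(E − V_b))/ℏ = 2.069 on the right.
Matching ψ and ψ′ at x = 0 gives r = (k₁ − k₂)/(k₁ + k₂), so R = r² = 0.04829 and T = 1 − R = 0.9517.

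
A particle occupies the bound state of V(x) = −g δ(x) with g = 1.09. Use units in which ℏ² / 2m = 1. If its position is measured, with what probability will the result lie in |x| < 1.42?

P = 0.787

The normalised bound state is ψ = √κ e^{−κ|x|} with κ = mg/ℏ² = 0.5450.
P(|x| < d) = ∫_{−d}^{d} κ e^{−2κ|x|} dx = 1 − e^{−2κd} = 1 − e^{−1.548} = 0.7873.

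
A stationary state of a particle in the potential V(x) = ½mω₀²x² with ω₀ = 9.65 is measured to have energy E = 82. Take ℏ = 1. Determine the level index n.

E_n = ℏω₀(n + ½) ⇒ n = E/(ℏω₀) − ½ = 82/9.65 − 0.5 = 7.997 → n = 8.

n = 8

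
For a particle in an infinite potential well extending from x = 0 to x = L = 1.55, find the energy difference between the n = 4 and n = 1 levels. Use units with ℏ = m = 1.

E_n = n²π²ℏ²/(2mL²), so ΔE = (4² − 1²) π²ℏ²/(2mL²).
ΔE = 15 × π² / (2 × 1 × 1.55²) = 30.81.

ΔE = 30.8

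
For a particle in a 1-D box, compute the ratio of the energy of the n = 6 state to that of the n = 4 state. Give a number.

2.25

E_n = n²π²ℏ²/(2mL²) so the ratio is n₂²/n₁² = 36/16 = 2.25.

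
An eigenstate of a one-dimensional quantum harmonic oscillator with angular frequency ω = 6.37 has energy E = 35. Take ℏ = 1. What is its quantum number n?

E_n = ℏω(n + ½) ⇒ n = E/(ℏω) − ½ = 35/6.37 − 0.5 = 4.995 → n = 5.

n = 5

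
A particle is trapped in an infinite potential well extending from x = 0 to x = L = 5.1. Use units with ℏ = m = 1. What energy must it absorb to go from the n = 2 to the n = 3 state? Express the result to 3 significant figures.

E_n = n²π²ℏ²/(2mL²), so ΔE = (3² − 2²) π²ℏ²/(2mL²).
ΔE = 5 × π² / (2 × 1 × 5.1²) = 0.9486.

ΔE = 0.949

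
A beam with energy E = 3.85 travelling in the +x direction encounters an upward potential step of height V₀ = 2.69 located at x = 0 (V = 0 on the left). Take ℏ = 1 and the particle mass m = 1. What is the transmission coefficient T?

On each side the TISE gives plane waves with k = √(2m(E − V))/ℏ: k₁ = √(2·1·3.85) = 2.775, k₂ = √(2·1·1.16) = 1.523.
Matching ψ and ψ′ at x = 0 gives r = (k₁ − k₂)/(k₁ + k₂), so R = r² = 0.08482 and T = 1 − R = 0.9152.

T = 0.915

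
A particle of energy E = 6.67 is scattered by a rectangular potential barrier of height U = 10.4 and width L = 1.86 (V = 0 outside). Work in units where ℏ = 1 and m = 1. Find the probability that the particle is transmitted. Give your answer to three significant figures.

T = 0.000142

Since E < U the interior solution is evanescent with decay constant κ = √(2m(U − E))/ℏ = 2.731.
κL = 5.080, sinh(κL) = 80.40.
Matching ψ, ψ′ at both faces gives T = [1 + U² sinh²(κL) / (4E(U − E))]⁻¹ = 1/7027 = 0.000142.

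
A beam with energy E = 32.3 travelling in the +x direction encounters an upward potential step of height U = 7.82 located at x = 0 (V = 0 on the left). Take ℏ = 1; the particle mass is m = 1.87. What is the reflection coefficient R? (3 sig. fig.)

R = 0.00479

On each side the TISE gives plane waves with k = √(2m(E − V))/ℏ: k₁ = √(2·1.87·32.3) = 10.99, k₂ = √(2·1.87·24.48) = 9.568.
Matching ψ and ψ′ at x = 0 gives r = (k₁ − k₂)/(k₁ + k₂), so R = r² = 0.004788 and T = 1 − R = 0.9952.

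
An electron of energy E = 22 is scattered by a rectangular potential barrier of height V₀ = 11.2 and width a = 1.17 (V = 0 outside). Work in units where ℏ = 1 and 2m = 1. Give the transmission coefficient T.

Above the barrier the interior wavenumber is k₂ = √(2m(E − V₀))/ℏ = 3.286, giving phase k₂a = 3.845.
T = [1 + V₀² sin²(k₂a) / (4E(E − V₀))]⁻¹ = 1/1.055 = 0.948.

T = 0.948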